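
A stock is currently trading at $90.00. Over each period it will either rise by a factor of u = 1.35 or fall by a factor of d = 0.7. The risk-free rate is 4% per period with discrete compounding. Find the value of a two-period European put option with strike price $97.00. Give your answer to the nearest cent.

Risk-neutral probability p = (1 + 0.04 − 0.7)/(1.35 − 0.7) = 0.3400/0.6500 = 0.5231
Terminal stock prices: S_uu = 164, S_ud = 85.05, S_dd = 44.1
Terminal payoffs (K − S): max(-67.03, 0) = 0, max(11.95, 0) = 11.95, max(52.9, 0) = 52.9
Node u (S = 121.5): V_u = 1/1.04·[0.5231·0.0000 + 0.4769·11.9500] = 5.4800
Node d (S = 63): V_d = 1/1.04·[0.5231·11.9500 + 0.4769·52.9000] = 30.2692
Node 0 (S = 90): V_0 = 1/1.04·[0.5231·5.4800 + 0.4769·30.2692] = 16.6371

$16.64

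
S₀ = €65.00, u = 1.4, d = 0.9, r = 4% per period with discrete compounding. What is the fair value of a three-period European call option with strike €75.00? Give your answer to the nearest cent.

Risk-neutral probability p = (1 + 0.04 − 0.9)/(1.4 − 0.9) = 0.1400/0.5000 = 0.2800
Terminal stock prices: S_uuu = 178.4, S_uud = 114.7, S_udd = 73.71, S_ddd = 47.39
Terminal payoffs (S − K): max(103.4, 0) = 103.4, max(39.66, 0) = 39.66, max(-1.29, 0) = 0, max(-27.61, 0) = 0
Node uu (S = 127.4): V_uu = 1/1.04·[0.2800·103.3600 + 0.7200·39.6600] = 55.2846
Node ud (S = 81.9): V_ud = 1/1.04·[0.2800·39.6600 + 0.7200·0.0000] = 10.6777
Node dd (S = 52.65): V_dd = 1/1.04·[0.2800·0.0000 + 0.7200·0.0000] = 0.0000
Node u (S = 91): V_u = 1/1.04·[0.2800·55.2846 + 0.7200·10.6777] = 22.2766
Node d (S = 58.5): V_d = 1/1.04·[0.2800·10.6777 + 0.7200·0.0000] = 2.8748
Node 0 (S = 65): V_0 = 1/1.04·[0.2800·22.2766 + 0.7200·2.8748] = 7.9878

€7.99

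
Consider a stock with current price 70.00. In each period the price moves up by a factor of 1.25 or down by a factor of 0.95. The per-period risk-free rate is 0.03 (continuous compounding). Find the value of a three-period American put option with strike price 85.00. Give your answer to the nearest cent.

Risk-neutral probability p = (e^0.03 − 0.95)/(1.25 − 0.95) = 0.0805/0.3000 = 0.2682
Terminal stock prices: S_uuu = 136.7, S_uud = 103.9, S_udd = 78.97, S_ddd = 60.02
Terminal payoffs (K − S): max(-51.72, 0) = 0, max(-18.91, 0) = 0, max(6.031, 0) = 6.031, max(24.98, 0) = 24.98
Node uu (S = 109.4): continuation = e^(−0.03)·[0.2682·0.0000 + 0.7318·0.0000] = 0.0000; exercise value = 0.0000 ≤ continuation, so V_uu = 0.0000
Node ud (S = 83.12): continuation = e^(−0.03)·[0.2682·0.0000 + 0.7318·6.0312] = 4.2833; exercise value = 1.8750 ≤ continuation, so V_ud = 4.2833
Node dd (S = 63.17): continuation = e^(−0.03)·[0.2682·6.0312 + 0.7318·24.9838] = 19.3129; exercise value = 21.8250 > continuation, so V_dd = 21.8250 (exercise)
Node u (S = 87.5): continuation = e^(−0.03)·[0.2682·0.0000 + 0.7318·4.2833] = 3.0420; exercise value = 0.0000 ≤ continuation, so V_u = 3.0420
Node d (S = 66.5): continuation = e^(−0.03)·[0.2682·4.2833 + 0.7318·21.8250] = 16.6147; exercise value = 18.5000 > continuation, so V_d = 18.5000 (exercise)
Node 0 (S = 70): continuation = e^(−0.03)·[0.2682·3.0420 + 0.7318·18.5000] = 13.9302; exercise value = 15.0000 > continuation, so V_0 = 15.0000 (exercise)

15.00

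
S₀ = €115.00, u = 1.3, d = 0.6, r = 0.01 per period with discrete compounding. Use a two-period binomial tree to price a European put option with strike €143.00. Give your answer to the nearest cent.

€42.45

Risk-neutral probability p = (1 + 0.01 − 0.6)/(1.3 − 0.6) = 0.4100/0.7000 = 0.5857
Terminal stock prices: S_uu = 194.4, S_ud = 89.7, S_dd = 41.4
Terminal payoffs (K − S): max(-51.35, 0) = 0, max(53.3, 0) = 53.3, max(101.6, 0) = 101.6
Node u (S = 149.5): V_u = 1/1.01·[0.5857·0.0000 + 0.4143·53.3000] = 21.8628
Node d (S = 69): V_d = 1/1.01·[0.5857·53.3000 + 0.4143·101.6000] = 72.5842
Node 0 (S = 115): V_0 = 1/1.01·[0.5857·21.8628 + 0.4143·72.5842] = 42.4514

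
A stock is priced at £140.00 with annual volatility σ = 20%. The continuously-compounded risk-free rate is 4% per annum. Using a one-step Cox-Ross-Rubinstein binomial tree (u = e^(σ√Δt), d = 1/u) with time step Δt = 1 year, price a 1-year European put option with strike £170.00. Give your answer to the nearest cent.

£23.86

CRR parameters: u = e^(σ√Δt) = e^(0.2·√1) = 1.2214, d = 1/u = 0.8187
Per-period rate: rΔt = 0.04·1 = 0.04, so R = e^0.04 = 1.0408
Risk-neutral probability p = (e^0.04 − 0.8187)/(1.2214 − 0.8187) = 0.2221/0.4027 = 0.5515
Terminal stock prices: S_u = 171, S_d = 114.6
Terminal payoffs (K − S): max(-0.9964, 0) = 0, max(55.38, 0) = 55.38
Node 0 (S = 140): V_0 = e^(−0.04)·[0.5515·0.0000 + 0.4485·55.3777] = 23.8622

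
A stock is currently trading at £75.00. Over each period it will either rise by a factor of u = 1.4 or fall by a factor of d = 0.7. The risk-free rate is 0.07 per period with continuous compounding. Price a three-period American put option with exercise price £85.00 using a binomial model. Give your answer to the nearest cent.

Risk-neutral probability p = (e^0.07 − 0.7)/(1.4 − 0.7) = 0.3725/0.7000 = 0.5322
Terminal stock prices: S_uuu = 205.8, S_uud = 102.9, S_udd = 51.45, S_ddd = 25.72
Terminal payoffs (K − S): max(-120.8, 0) = 0, max(-17.9, 0) = 0, max(33.55, 0) = 33.55, max(59.28, 0) = 59.28
Node uu (S = 147): continuation = e^(−0.07)·[0.5322·0.0000 + 0.4678·0.0000] = 0.0000; exercise value = 0.0000 ≤ continuation, so V_uu = 0.0000
Node ud (S = 73.5): continuation = e^(−0.07)·[0.5322·0.0000 + 0.4678·33.5500] = 14.6351; exercise value = 11.5000 ≤ continuation, so V_ud = 14.6351
Node dd (S = 36.75): continuation = e^(−0.07)·[0.5322·33.5500 + 0.4678·59.2750] = 42.5035; exercise value = 48.2500 > continuation, so V_dd = 48.2500 (exercise)
Node u (S = 105): continuation = e^(−0.07)·[0.5322·0.0000 + 0.4678·14.6351] = 6.3840; exercise value = 0.0000 ≤ continuation, so V_u = 6.3840
Node d (S = 52.5): continuation = e^(−0.07)·[0.5322·14.6351 + 0.4678·48.2500] = 28.3090; exercise value = 32.5000 > continuation, so V_d = 32.5000 (exercise)
Node 0 (S = 75): continuation = e^(−0.07)·[0.5322·6.3840 + 0.4678·32.5000] = 17.3446; exercise value = 10.0000 ≤ continuation, so V_0 = 17.3446

£17.34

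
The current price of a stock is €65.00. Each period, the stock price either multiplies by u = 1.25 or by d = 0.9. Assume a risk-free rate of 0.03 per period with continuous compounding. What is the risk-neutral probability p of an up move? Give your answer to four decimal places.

p = 0.3727

Risk-neutral probability p = (e^0.03 − 0.9)/(1.25 − 0.9) = 0.1305/0.3500 = 0.3727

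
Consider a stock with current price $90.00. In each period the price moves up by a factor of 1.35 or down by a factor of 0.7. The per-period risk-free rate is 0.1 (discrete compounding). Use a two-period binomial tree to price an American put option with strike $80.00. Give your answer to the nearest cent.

$5.94

Risk-neutral probability p = (1 + 0.1 − 0.7)/(1.35 − 0.7) = 0.4000/0.6500 = 0.6154
Terminal stock prices: S_uu = 164, S_ud = 85.05, S_dd = 44.1
Terminal payoffs (K − S): max(-84.03, 0) = 0, max(-5.05, 0) = 0, max(35.9, 0) = 35.9
Node u (S = 121.5): continuation = 1/1.1·[0.6154·0.0000 + 0.3846·0.0000] = 0.0000; exercise value = 0.0000 ≤ continuation, so V_u = 0.0000
Node d (S = 63): continuation = 1/1.1·[0.6154·0.0000 + 0.3846·35.9000] = 12.5524; exercise value = 17.0000 > continuation, so V_d = 17.0000 (exercise)
Node 0 (S = 90): continuation = 1/1.1·[0.6154·0.0000 + 0.3846·17.0000] = 5.9441; exercise value = 0.0000 ≤ continuation, so V_0 = 5.9441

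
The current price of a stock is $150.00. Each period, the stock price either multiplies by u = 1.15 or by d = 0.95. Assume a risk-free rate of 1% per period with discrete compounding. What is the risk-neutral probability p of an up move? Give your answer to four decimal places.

p = 0.3000

Risk-neutral probability p = (1 + 0.01 − 0.95)/(1.15 − 0.95) = 0.0600/0.2000 = 0.3000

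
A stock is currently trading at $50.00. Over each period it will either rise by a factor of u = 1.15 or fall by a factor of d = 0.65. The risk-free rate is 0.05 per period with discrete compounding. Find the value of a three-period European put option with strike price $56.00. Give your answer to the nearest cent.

Risk-neutral probability p = (1 + 0.05 − 0.65)/(1.15 − 0.65) = 0.4000/0.5000 = 0.8000
Terminal stock prices: S_uuu = 76.04, S_uud = 42.98, S_udd = 24.29, S_ddd = 13.73
Terminal payoffs (K − S): max(-20.04, 0) = 0, max(13.02, 0) = 13.02, max(31.71, 0) = 31.71, max(42.27, 0) = 42.27
Node uu (S = 66.12): V_uu = 1/1.05·[0.8000·0.0000 + 0.2000·13.0188] = 2.4798
Node ud (S = 37.38): V_ud = 1/1.05·[0.8000·13.0188 + 0.2000·31.7063] = 15.9583
Node dd (S = 21.13): V_dd = 1/1.05·[0.8000·31.7063 + 0.2000·42.2687] = 32.2083
Node u (S = 57.5): V_u = 1/1.05·[0.8000·2.4798 + 0.2000·15.9583] = 4.9290
Node d (S = 32.5): V_d = 1/1.05·[0.8000·15.9583 + 0.2000·32.2083] = 18.2937
Node 0 (S = 50): V_0 = 1/1.05·[0.8000·4.9290 + 0.2000·18.2937] = 7.2400

$7.24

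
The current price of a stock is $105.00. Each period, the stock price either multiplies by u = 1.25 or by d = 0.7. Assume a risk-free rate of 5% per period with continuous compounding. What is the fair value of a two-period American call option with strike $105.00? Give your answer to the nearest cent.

Risk-neutral probability p = (e^0.05 − 0.7)/(1.25 − 0.7) = 0.3513/0.5500 = 0.6387
Terminal stock prices: S_uu = 164.1, S_ud = 91.88, S_dd = 51.45
Terminal payoffs (S − K): max(59.06, 0) = 59.06, max(-13.12, 0) = 0, max(-53.55, 0) = 0
Node u (S = 131.2): continuation = e^(−0.05)·[0.6387·59.0625 + 0.3613·0.0000] = 35.8820; exercise value = 26.2500 ≤ continuation, so V_u = 35.8820
Node d (S = 73.5): continuation = e^(−0.05)·[0.6387·0.0000 + 0.3613·0.0000] = 0.0000; exercise value = 0.0000 ≤ continuation, so V_d = 0.0000
Node 0 (S = 105): continuation = e^(−0.05)·[0.6387·35.8820 + 0.3613·0.0000] = 21.7993; exercise value = 0.0000 ≤ continuation, so V_0 = 21.7993

$21.80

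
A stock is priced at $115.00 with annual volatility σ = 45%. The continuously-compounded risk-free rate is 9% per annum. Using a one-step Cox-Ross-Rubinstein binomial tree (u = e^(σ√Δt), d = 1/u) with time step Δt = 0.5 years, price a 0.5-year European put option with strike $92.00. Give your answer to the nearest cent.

CRR parameters: u = e^(σ√Δt) = e^(0.45·√0.5) = 1.3746, d = 1/u = 0.7275
Per-period rate: rΔt = 0.09·0.5 = 0.045, so R = e^0.045 = 1.0460
Risk-neutral probability p = (e^0.045 − 0.7275)/(1.3746 − 0.7275) = 0.3186/0.6472 = 0.4922
Terminal stock prices: S_u = 158.1, S_d = 83.66
Terminal payoffs (K − S): max(-66.08, 0) = 0, max(8.342, 0) = 8.342
Node 0 (S = 115): V_0 = e^(−0.045)·[0.4922·0.0000 + 0.5078·8.3422] = 4.0495

$4.05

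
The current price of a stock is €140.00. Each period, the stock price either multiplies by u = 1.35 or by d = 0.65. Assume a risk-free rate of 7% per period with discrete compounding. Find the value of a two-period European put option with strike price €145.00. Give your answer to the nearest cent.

Risk-neutral probability p = (1 + 0.07 − 0.65)/(1.35 − 0.65) = 0.4200/0.7000 = 0.6000
Terminal stock prices: S_uu = 255.2, S_ud = 122.9, S_dd = 59.15
Terminal payoffs (K − S): max(-110.2, 0) = 0, max(22.15, 0) = 22.15, max(85.85, 0) = 85.85
Node u (S = 189): V_u = 1/1.07·[0.6000·0.0000 + 0.4000·22.1500] = 8.2804
Node d (S = 91): V_d = 1/1.07·[0.6000·22.1500 + 0.4000·85.8500] = 44.5140
Node 0 (S = 140): V_0 = 1/1.07·[0.6000·8.2804 + 0.4000·44.5140] = 21.2840

€21.28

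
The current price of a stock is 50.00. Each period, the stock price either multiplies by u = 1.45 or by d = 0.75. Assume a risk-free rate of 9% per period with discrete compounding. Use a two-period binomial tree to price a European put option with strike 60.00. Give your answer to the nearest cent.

9.46

Risk-neutral probability p = (1 + 0.09 − 0.75)/(1.45 − 0.75) = 0.3400/0.7000 = 0.4857
Terminal stock prices: S_uu = 105.1, S_ud = 54.38, S_dd = 28.12
Terminal payoffs (K − S): max(-45.12, 0) = 0, max(5.625, 0) = 5.625, max(31.88, 0) = 31.88
Node u (S = 72.5): V_u = 1/1.09·[0.4857·0.0000 + 0.5143·5.6250] = 2.6540
Node d (S = 37.5): V_d = 1/1.09·[0.4857·5.6250 + 0.5143·31.8750] = 17.5459
Node 0 (S = 50): V_0 = 1/1.09·[0.4857·2.6540 + 0.5143·17.5459] = 9.4612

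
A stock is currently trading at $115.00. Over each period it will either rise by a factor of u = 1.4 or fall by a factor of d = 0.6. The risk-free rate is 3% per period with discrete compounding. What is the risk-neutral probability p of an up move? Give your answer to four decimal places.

p = 0.5375

Risk-neutral probability p = (1 + 0.03 − 0.6)/(1.4 − 0.6) = 0.4300/0.8000 = 0.5375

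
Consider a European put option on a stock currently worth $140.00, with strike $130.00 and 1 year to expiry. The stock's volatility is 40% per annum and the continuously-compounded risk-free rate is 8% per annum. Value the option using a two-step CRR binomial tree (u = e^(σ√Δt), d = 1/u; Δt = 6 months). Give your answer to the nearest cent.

$11.61

CRR parameters: u = e^(σ√Δt) = e^(0.4·√0.5) = 1.3269, d = 1/u = 0.7536
Per-period rate: rΔt = 0.08·0.5 = 0.04, so R = e^0.04 = 1.0408
Risk-neutral probability p = (e^0.04 − 0.7536)/(1.3269 − 0.7536) = 0.2872/0.5733 = 0.5009
Terminal stock prices: S_uu = 246.5, S_ud = 140, S_dd = 79.52
Terminal payoffs (K − S): max(-116.5, 0) = 0, max(-10, 0) = 0, max(50.48, 0) = 50.48
Node u (S = 185.8): V_u = e^(−0.04)·[0.5009·0.0000 + 0.4991·0.0000] = 0.0000
Node d (S = 105.5): V_d = e^(−0.04)·[0.5009·0.0000 + 0.4991·50.4841] = 24.2063
Node 0 (S = 140): V_0 = e^(−0.04)·[0.5009·0.0000 + 0.4991·24.2063] = 11.6065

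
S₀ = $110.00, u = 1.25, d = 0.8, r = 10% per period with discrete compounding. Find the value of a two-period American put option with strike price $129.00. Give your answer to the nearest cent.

$19.00

Risk-neutral probability p = (1 + 0.1 − 0.8)/(1.25 − 0.8) = 0.3000/0.4500 = 0.6667
Terminal stock prices: S_uu = 171.9, S_ud = 110, S_dd = 70.4
Terminal payoffs (K − S): max(-42.88, 0) = 0, max(19, 0) = 19, max(58.6, 0) = 58.6
Node u (S = 137.5): continuation = 1/1.1·[0.6667·0.0000 + 0.3333·19.0000] = 5.7576; exercise value = 0.0000 ≤ continuation, so V_u = 5.7576
Node d (S = 88): continuation = 1/1.1·[0.6667·19.0000 + 0.3333·58.6000] = 29.2727; exercise value = 41.0000 > continuation, so V_d = 41.0000 (exercise)
Node 0 (S = 110): continuation = 1/1.1·[0.6667·5.7576 + 0.3333·41.0000] = 15.9137; exercise value = 19.0000 > continuation, so V_0 = 19.0000 (exercise)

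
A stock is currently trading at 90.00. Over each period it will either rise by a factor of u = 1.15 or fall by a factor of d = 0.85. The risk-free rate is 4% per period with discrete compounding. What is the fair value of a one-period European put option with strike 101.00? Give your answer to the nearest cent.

8.64

Risk-neutral probability p = (1 + 0.04 − 0.85)/(1.15 − 0.85) = 0.1900/0.3000 = 0.6333
Terminal stock prices: S_u = 103.5, S_d = 76.5
Terminal payoffs (K − S): max(-2.5, 0) = 0, max(24.5, 0) = 24.5
Node 0 (S = 90): V_0 = 1/1.04·[0.6333·0.0000 + 0.3667·24.5000] = 8.6378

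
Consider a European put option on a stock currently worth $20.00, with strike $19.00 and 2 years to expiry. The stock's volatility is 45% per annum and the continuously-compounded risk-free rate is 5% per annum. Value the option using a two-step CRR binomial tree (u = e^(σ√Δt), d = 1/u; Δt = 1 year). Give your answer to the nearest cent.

$3.04

CRR parameters: u = e^(σ√Δt) = e^(0.45·√1) = 1.5683, d = 1/u = 0.6376
Per-period rate: rΔt = 0.05·1 = 0.05, so R = e^0.05 = 1.0513
Risk-neutral probability p = (e^0.05 − 0.6376)/(1.5683 − 0.6376) = 0.4136/0.9307 = 0.4445
Terminal stock prices: S_uu = 49.19, S_ud = 20, S_dd = 8.131
Terminal payoffs (K − S): max(-30.19, 0) = 0, max(-1, 0) = 0, max(10.87, 0) = 10.87
Node u (S = 31.37): V_u = e^(−0.05)·[0.4445·0.0000 + 0.5555·0.0000] = 0.0000
Node d (S = 12.75): V_d = e^(−0.05)·[0.4445·0.0000 + 0.5555·10.8686] = 5.7436
Node 0 (S = 20): V_0 = e^(−0.05)·[0.4445·0.0000 + 0.5555·5.7436] = 3.0352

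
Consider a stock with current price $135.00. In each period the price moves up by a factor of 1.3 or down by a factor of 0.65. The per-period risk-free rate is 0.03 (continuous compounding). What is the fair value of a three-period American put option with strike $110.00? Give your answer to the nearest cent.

$15.17

Risk-neutral probability p = (e^0.03 − 0.65)/(1.3 − 0.65) = 0.3805/0.6500 = 0.5853
Terminal stock prices: S_uuu = 296.6, S_uud = 148.3, S_udd = 74.15, S_ddd = 37.07
Terminal payoffs (K − S): max(-186.6, 0) = 0, max(-38.3, 0) = 0, max(35.85, 0) = 35.85, max(72.93, 0) = 72.93
Node uu (S = 228.2): continuation = e^(−0.03)·[0.5853·0.0000 + 0.4147·0.0000] = 0.0000; exercise value = 0.0000 ≤ continuation, so V_uu = 0.0000
Node ud (S = 114.1): continuation = e^(−0.03)·[0.5853·0.0000 + 0.4147·35.8512] = 14.4276; exercise value = 0.0000 ≤ continuation, so V_ud = 14.4276
Node dd (S = 57.04): continuation = e^(−0.03)·[0.5853·35.8512 + 0.4147·72.9256] = 49.7115; exercise value = 52.9625 > continuation, so V_dd = 52.9625 (exercise)
Node u (S = 175.5): continuation = e^(−0.03)·[0.5853·0.0000 + 0.4147·14.4276] = 5.8061; exercise value = 0.0000 ≤ continuation, so V_u = 5.8061
Node d (S = 87.75): continuation = e^(−0.03)·[0.5853·14.4276 + 0.4147·52.9625] = 29.5088; exercise value = 22.2500 ≤ continuation, so V_d = 29.5088
Node 0 (S = 135): continuation = e^(−0.03)·[0.5853·5.8061 + 0.4147·29.5088] = 15.1732; exercise value = 0.0000 ≤ continuation, so V_0 = 15.1732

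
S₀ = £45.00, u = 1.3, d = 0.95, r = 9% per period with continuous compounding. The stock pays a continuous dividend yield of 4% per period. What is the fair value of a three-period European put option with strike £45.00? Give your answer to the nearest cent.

Per-period risk-free factor R = e^0.09 = 1.0942; dividend-adjusted growth = e^(0.09−0.04) = 1.0513.
Risk-neutral probability p = (1.0513 − 0.95)/(1.3 − 0.95) = 0.1013/0.3500 = 0.2893
Terminal stock prices: S_uuu = 98.87, S_uud = 72.25, S_udd = 52.8, S_ddd = 38.58
Terminal payoffs (K − S): max(-53.87, 0) = 0, max(-27.25, 0) = 0, max(-7.796, 0) = 0, max(6.418, 0) = 6.418
Node uu (S = 76.05): V_uu = e^(−0.09)·[0.2893·0.0000 + 0.7107·0.0000] = 0.0000
Node ud (S = 55.57): V_ud = e^(−0.09)·[0.2893·0.0000 + 0.7107·0.0000] = 0.0000
Node dd (S = 40.61): V_dd = e^(−0.09)·[0.2893·0.0000 + 0.7107·6.4181] = 4.1685
Node u (S = 58.5): V_u = e^(−0.09)·[0.2893·0.0000 + 0.7107·0.0000] = 0.0000
Node d (S = 42.75): V_d = e^(−0.09)·[0.2893·0.0000 + 0.7107·4.1685] = 2.7074
Node 0 (S = 45): V_0 = e^(−0.09)·[0.2893·0.0000 + 0.7107·2.7074] = 1.7584

£1.76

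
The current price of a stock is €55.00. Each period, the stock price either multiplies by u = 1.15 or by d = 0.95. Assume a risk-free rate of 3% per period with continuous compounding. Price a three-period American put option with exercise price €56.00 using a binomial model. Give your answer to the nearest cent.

Risk-neutral probability p = (e^0.03 − 0.95)/(1.15 − 0.95) = 0.0805/0.2000 = 0.4023
Terminal stock prices: S_uuu = 83.65, S_uud = 69.1, S_udd = 57.08, S_ddd = 47.16
Terminal payoffs (K − S): max(-27.65, 0) = 0, max(-13.1, 0) = 0, max(-1.083, 0) = 0, max(8.844, 0) = 8.844
Node uu (S = 72.74): continuation = e^(−0.03)·[0.4023·0.0000 + 0.5977·0.0000] = 0.0000; exercise value = 0.0000 ≤ continuation, so V_uu = 0.0000
Node ud (S = 60.09): continuation = e^(−0.03)·[0.4023·0.0000 + 0.5977·0.0000] = 0.0000; exercise value = 0.0000 ≤ continuation, so V_ud = 0.0000
Node dd (S = 49.64): continuation = e^(−0.03)·[0.4023·0.0000 + 0.5977·8.8444] = 5.1303; exercise value = 6.3625 > continuation, so V_dd = 6.3625 (exercise)
Node u (S = 63.25): continuation = e^(−0.03)·[0.4023·0.0000 + 0.5977·0.0000] = 0.0000; exercise value = 0.0000 ≤ continuation, so V_u = 0.0000
Node d (S = 52.25): continuation = e^(−0.03)·[0.4023·0.0000 + 0.5977·6.3625] = 3.6906; exercise value = 3.7500 > continuation, so V_d = 3.7500 (exercise)
Node 0 (S = 55): continuation = e^(−0.03)·[0.4023·0.0000 + 0.5977·3.7500] = 2.1752; exercise value = 1.0000 ≤ continuation, so V_0 = 2.1752

€2.18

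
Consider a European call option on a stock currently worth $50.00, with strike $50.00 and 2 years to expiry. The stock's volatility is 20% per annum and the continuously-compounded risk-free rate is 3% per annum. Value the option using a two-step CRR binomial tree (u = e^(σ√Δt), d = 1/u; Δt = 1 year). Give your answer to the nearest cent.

$6.40

CRR parameters: u = e^(σ√Δt) = e^(0.2·√1) = 1.2214, d = 1/u = 0.8187
Per-period rate: rΔt = 0.03·1 = 0.03, so R = e^0.03 = 1.0305
Risk-neutral probability p = (e^0.03 − 0.8187)/(1.2214 − 0.8187) = 0.2117/0.4027 = 0.5258
Terminal stock prices: S_uu = 74.59, S_ud = 50, S_dd = 33.52
Terminal payoffs (S − K): max(24.59, 0) = 24.59, max(0, 0) = 0, max(-16.48, 0) = 0
Node u (S = 61.07): V_u = e^(−0.03)·[0.5258·24.5912 + 0.4742·0.0000] = 12.5479
Node d (S = 40.94): V_d = e^(−0.03)·[0.5258·0.0000 + 0.4742·0.0000] = 0.0000
Node 0 (S = 50): V_0 = e^(−0.03)·[0.5258·12.5479 + 0.4742·0.0000] = 6.4026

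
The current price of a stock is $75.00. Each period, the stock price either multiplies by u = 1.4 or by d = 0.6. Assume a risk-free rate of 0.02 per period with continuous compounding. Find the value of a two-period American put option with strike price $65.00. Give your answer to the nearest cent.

Risk-neutral probability p = (e^0.02 − 0.6)/(1.4 − 0.6) = 0.4202/0.8000 = 0.5253
Terminal stock prices: S_uu = 147, S_ud = 63, S_dd = 27
Terminal payoffs (K − S): max(-82, 0) = 0, max(2, 0) = 2, max(38, 0) = 38
Node u (S = 105): continuation = e^(−0.02)·[0.5253·0.0000 + 0.4747·2.0000] = 0.9307; exercise value = 0.0000 ≤ continuation, so V_u = 0.9307
Node d (S = 45): continuation = e^(−0.02)·[0.5253·2.0000 + 0.4747·38.0000] = 18.7129; exercise value = 20.0000 > continuation, so V_d = 20.0000 (exercise)
Node 0 (S = 75): continuation = e^(−0.02)·[0.5253·0.9307 + 0.4747·20.0000] = 9.7861; exercise value = 0.0000 ≤ continuation, so V_0 = 9.7861

$9.79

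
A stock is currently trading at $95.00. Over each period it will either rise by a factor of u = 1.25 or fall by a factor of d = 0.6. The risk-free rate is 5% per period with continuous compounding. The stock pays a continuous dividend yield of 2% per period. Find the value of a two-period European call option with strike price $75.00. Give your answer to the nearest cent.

$29.14

Per-period risk-free factor R = e^0.05 = 1.0513; dividend-adjusted growth = e^(0.05−0.02) = 1.0305.
Risk-neutral probability p = (1.0305 − 0.6)/(1.25 − 0.6) = 0.4305/0.6500 = 0.6622
Terminal stock prices: S_uu = 148.4, S_ud = 71.25, S_dd = 34.2
Terminal payoffs (S − K): max(73.44, 0) = 73.44, max(-3.75, 0) = 0, max(-40.8, 0) = 0
Node u (S = 118.8): V_u = e^(−0.05)·[0.6622·73.4375 + 0.3378·0.0000] = 46.2612
Node d (S = 57): V_d = e^(−0.05)·[0.6622·0.0000 + 0.3378·0.0000] = 0.0000
Node 0 (S = 95): V_0 = e^(−0.05)·[0.6622·46.2612 + 0.3378·0.0000] = 29.1418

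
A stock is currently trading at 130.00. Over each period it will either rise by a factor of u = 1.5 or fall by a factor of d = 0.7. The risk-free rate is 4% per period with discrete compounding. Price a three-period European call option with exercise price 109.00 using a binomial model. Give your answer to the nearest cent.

Risk-neutral probability p = (1 + 0.04 − 0.7)/(1.5 − 0.7) = 0.3400/0.8000 = 0.4250
Terminal stock prices: S_uuu = 438.8, S_uud = 204.8, S_udd = 95.55, S_ddd = 44.59
Terminal payoffs (S − K): max(329.8, 0) = 329.8, max(95.75, 0) = 95.75, max(-13.45, 0) = 0, max(-64.41, 0) = 0
Node uu (S = 292.5): V_uu = 1/1.04·[0.4250·329.7500 + 0.5750·95.7500] = 187.6923
Node ud (S = 136.5): V_ud = 1/1.04·[0.4250·95.7500 + 0.5750·0.0000] = 39.1286
Node dd (S = 63.7): V_dd = 1/1.04·[0.4250·0.0000 + 0.5750·0.0000] = 0.0000
Node u (S = 195): V_u = 1/1.04·[0.4250·187.6923 + 0.5750·39.1286] = 98.3348
Node d (S = 91): V_d = 1/1.04·[0.4250·39.1286 + 0.5750·0.0000] = 15.9901
Node 0 (S = 130): V_0 = 1/1.04·[0.4250·98.3348 + 0.5750·15.9901] = 49.0255

49.03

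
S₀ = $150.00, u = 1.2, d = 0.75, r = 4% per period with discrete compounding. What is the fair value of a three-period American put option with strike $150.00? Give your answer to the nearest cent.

$16.35

Risk-neutral probability p = (1 + 0.04 − 0.75)/(1.2 − 0.75) = 0.2900/0.4500 = 0.6444
Terminal stock prices: S_uuu = 259.2, S_uud = 162, S_udd = 101.2, S_ddd = 63.28
Terminal payoffs (K − S): max(-109.2, 0) = 0, max(-12, 0) = 0, max(48.75, 0) = 48.75, max(86.72, 0) = 86.72
Node uu (S = 216): continuation = 1/1.04·[0.6444·0.0000 + 0.3556·0.0000] = 0.0000; exercise value = 0.0000 ≤ continuation, so V_uu = 0.0000
Node ud (S = 135): continuation = 1/1.04·[0.6444·0.0000 + 0.3556·48.7500] = 16.6667; exercise value = 15.0000 ≤ continuation, so V_ud = 16.6667
Node dd (S = 84.38): continuation = 1/1.04·[0.6444·48.7500 + 0.3556·86.7188] = 59.8558; exercise value = 65.6250 > continuation, so V_dd = 65.6250 (exercise)
Node u (S = 180): continuation = 1/1.04·[0.6444·0.0000 + 0.3556·16.6667] = 5.6980; exercise value = 0.0000 ≤ continuation, so V_u = 5.6980
Node d (S = 112.5): continuation = 1/1.04·[0.6444·16.6667 + 0.3556·65.6250] = 32.7635; exercise value = 37.5000 > continuation, so V_d = 37.5000 (exercise)
Node 0 (S = 150): continuation = 1/1.04·[0.6444·5.6980 + 0.3556·37.5000] = 16.3513; exercise value = 0.0000 ≤ continuation, so V_0 = 16.3513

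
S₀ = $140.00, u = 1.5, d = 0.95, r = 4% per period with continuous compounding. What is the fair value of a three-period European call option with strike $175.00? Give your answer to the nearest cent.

Risk-neutral probability p = (e^0.04 − 0.95)/(1.5 − 0.95) = 0.0908/0.5500 = 0.1651
Terminal stock prices: S_uuu = 472.5, S_uud = 299.2, S_udd = 189.5, S_ddd = 120
Terminal payoffs (S − K): max(297.5, 0) = 297.5, max(124.2, 0) = 124.2, max(14.53, 0) = 14.53, max(-54.97, 0) = 0
Node uu (S = 315): V_uu = e^(−0.04)·[0.1651·297.5000 + 0.8349·124.2500] = 146.8618
Node ud (S = 199.5): V_ud = e^(−0.04)·[0.1651·124.2500 + 0.8349·14.5250] = 31.3618
Node dd (S = 126.3): V_dd = e^(−0.04)·[0.1651·14.5250 + 0.8349·0.0000] = 2.3042
Node u (S = 210): V_u = e^(−0.04)·[0.1651·146.8618 + 0.8349·31.3618] = 48.4546
Node d (S = 133): V_d = e^(−0.04)·[0.1651·31.3618 + 0.8349·2.3042] = 6.8234
Node 0 (S = 140): V_0 = e^(−0.04)·[0.1651·48.4546 + 0.8349·6.8234] = 13.1601

$13.16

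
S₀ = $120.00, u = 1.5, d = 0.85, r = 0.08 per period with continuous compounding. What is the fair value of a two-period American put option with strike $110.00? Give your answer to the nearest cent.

$8.16

Risk-neutral probability p = (e^0.08 − 0.85)/(1.5 − 0.85) = 0.2333/0.6500 = 0.3589
Terminal stock prices: S_uu = 270, S_ud = 153, S_dd = 86.7
Terminal payoffs (K − S): max(-160, 0) = 0, max(-43, 0) = 0, max(23.3, 0) = 23.3
Node u (S = 180): continuation = e^(−0.08)·[0.3589·0.0000 + 0.6411·0.0000] = 0.0000; exercise value = 0.0000 ≤ continuation, so V_u = 0.0000
Node d (S = 102): continuation = e^(−0.08)·[0.3589·0.0000 + 0.6411·23.3000] = 13.7891; exercise value = 8.0000 ≤ continuation, so V_d = 13.7891
Node 0 (S = 120): continuation = e^(−0.08)·[0.3589·0.0000 + 0.6411·13.7891] = 8.1605; exercise value = 0.0000 ≤ continuation, so V_0 = 8.1605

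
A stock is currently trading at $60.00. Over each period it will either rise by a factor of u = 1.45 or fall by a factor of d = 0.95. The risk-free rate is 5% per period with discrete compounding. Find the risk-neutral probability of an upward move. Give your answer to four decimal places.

p = 0.2000

Risk-neutral probability p = (1 + 0.05 − 0.95)/(1.45 − 0.95) = 0.1000/0.5000 = 0.2000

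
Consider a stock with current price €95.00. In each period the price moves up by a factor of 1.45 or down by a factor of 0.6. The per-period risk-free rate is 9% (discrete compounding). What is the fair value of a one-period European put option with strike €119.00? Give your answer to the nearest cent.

€24.09

Risk-neutral probability p = (1 + 0.09 − 0.6)/(1.45 − 0.6) = 0.4900/0.8500 = 0.5765
Terminal stock prices: S_u = 137.8, S_d = 57
Terminal payoffs (K − S): max(-18.75, 0) = 0, max(62, 0) = 62
Node 0 (S = 95): V_0 = 1/1.09·[0.5765·0.0000 + 0.4235·62.0000] = 24.0907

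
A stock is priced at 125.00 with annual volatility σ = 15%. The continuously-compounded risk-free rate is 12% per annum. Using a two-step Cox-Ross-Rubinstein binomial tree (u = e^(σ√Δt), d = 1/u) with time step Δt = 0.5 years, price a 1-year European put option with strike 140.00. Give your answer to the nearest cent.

CRR parameters: u = e^(σ√Δt) = e^(0.15·√0.5) = 1.1119, d = 1/u = 0.8994
Per-period rate: rΔt = 0.12·0.5 = 0.06, so R = e^0.06 = 1.0618
Risk-neutral probability p = (e^0.06 − 0.8994)/(1.1119 − 0.8994) = 0.1625/0.2125 = 0.7645
Terminal stock prices: S_uu = 154.5, S_ud = 125, S_dd = 101.1
Terminal payoffs (K − S): max(-14.54, 0) = 0, max(15, 0) = 15, max(38.89, 0) = 38.89
Node u (S = 139): V_u = e^(−0.06)·[0.7645·0.0000 + 0.2355·15.0000] = 3.3273
Node d (S = 112.4): V_d = e^(−0.06)·[0.7645·15.0000 + 0.2355·38.8928] = 19.4264
Node 0 (S = 125): V_0 = e^(−0.06)·[0.7645·3.3273 + 0.2355·19.4264] = 6.7046

6.70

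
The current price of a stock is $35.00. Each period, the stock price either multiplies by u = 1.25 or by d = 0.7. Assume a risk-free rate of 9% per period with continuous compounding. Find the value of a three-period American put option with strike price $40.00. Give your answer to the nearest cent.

Risk-neutral probability p = (e^0.09 − 0.7)/(1.25 − 0.7) = 0.3942/0.5500 = 0.7167
Terminal stock prices: S_uuu = 68.36, S_uud = 38.28, S_udd = 21.44, S_ddd = 12
Terminal payoffs (K − S): max(-28.36, 0) = 0, max(1.719, 0) = 1.719, max(18.56, 0) = 18.56, max(28, 0) = 28
Node uu (S = 54.69): continuation = e^(−0.09)·[0.7167·0.0000 + 0.2833·1.7188] = 0.4450; exercise value = 0.0000 ≤ continuation, so V_uu = 0.4450
Node ud (S = 30.62): continuation = e^(−0.09)·[0.7167·1.7188 + 0.2833·18.5625] = 5.9322; exercise value = 9.3750 > continuation, so V_ud = 9.3750 (exercise)
Node dd (S = 17.15): continuation = e^(−0.09)·[0.7167·18.5625 + 0.2833·27.9950] = 19.4072; exercise value = 22.8500 > continuation, so V_dd = 22.8500 (exercise)
Node u (S = 43.75): continuation = e^(−0.09)·[0.7167·0.4450 + 0.2833·9.3750] = 2.7190; exercise value = 0.0000 ≤ continuation, so V_u = 2.7190
Node d (S = 24.5): continuation = e^(−0.09)·[0.7167·9.3750 + 0.2833·22.8500] = 12.0572; exercise value = 15.5000 > continuation, so V_d = 15.5000 (exercise)
Node 0 (S = 35): continuation = e^(−0.09)·[0.7167·2.7190 + 0.2833·15.5000] = 5.7944; exercise value = 5.0000 ≤ continuation, so V_0 = 5.7944

$5.79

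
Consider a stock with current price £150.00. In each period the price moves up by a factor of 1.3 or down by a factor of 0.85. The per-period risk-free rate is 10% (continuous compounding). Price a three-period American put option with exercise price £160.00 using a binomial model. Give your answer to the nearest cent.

Risk-neutral probability p = (e^0.1 − 0.85)/(1.3 − 0.85) = 0.2552/0.4500 = 0.5670
Terminal stock prices: S_uuu = 329.6, S_uud = 215.5, S_udd = 140.9, S_ddd = 92.12
Terminal payoffs (K − S): max(-169.6, 0) = 0, max(-55.48, 0) = 0, max(19.11, 0) = 19.11, max(67.88, 0) = 67.88
Node uu (S = 253.5): continuation = e^(−0.1)·[0.5670·0.0000 + 0.4330·0.0000] = 0.0000; exercise value = 0.0000 ≤ continuation, so V_uu = 0.0000
Node ud (S = 165.8): continuation = e^(−0.1)·[0.5670·0.0000 + 0.4330·19.1125] = 7.4874; exercise value = 0.0000 ≤ continuation, so V_ud = 7.4874
Node dd (S = 108.4): continuation = e^(−0.1)·[0.5670·19.1125 + 0.4330·67.8813] = 36.3990; exercise value = 51.6250 > continuation, so V_dd = 51.6250 (exercise)
Node u (S = 195): continuation = e^(−0.1)·[0.5670·0.0000 + 0.4330·7.4874] = 2.9332; exercise value = 0.0000 ≤ continuation, so V_u = 2.9332
Node d (S = 127.5): continuation = e^(−0.1)·[0.5670·7.4874 + 0.4330·51.6250] = 24.0659; exercise value = 32.5000 > continuation, so V_d = 32.5000 (exercise)
Node 0 (S = 150): continuation = e^(−0.1)·[0.5670·2.9332 + 0.4330·32.5000] = 14.2369; exercise value = 10.0000 ≤ continuation, so V_0 = 14.2369

£14.24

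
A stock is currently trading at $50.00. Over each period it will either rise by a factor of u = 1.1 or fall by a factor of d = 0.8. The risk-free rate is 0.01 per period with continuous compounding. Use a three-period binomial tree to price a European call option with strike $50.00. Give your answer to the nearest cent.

Risk-neutral probability p = (e^0.01 − 0.8)/(1.1 − 0.8) = 0.2101/0.3000 = 0.7002
Terminal stock prices: S_uuu = 66.55, S_uud = 48.4, S_udd = 35.2, S_ddd = 25.6
Terminal payoffs (S − K): max(16.55, 0) = 16.55, max(-1.6, 0) = 0, max(-14.8, 0) = 0, max(-24.4, 0) = 0
Node uu (S = 60.5): V_uu = e^(−0.01)·[0.7002·16.5500 + 0.2998·0.0000] = 11.4725
Node ud (S = 44): V_ud = e^(−0.01)·[0.7002·0.0000 + 0.2998·0.0000] = 0.0000
Node dd (S = 32): V_dd = e^(−0.01)·[0.7002·0.0000 + 0.2998·0.0000] = 0.0000
Node u (S = 55): V_u = e^(−0.01)·[0.7002·11.4725 + 0.2998·0.0000] = 7.9527
Node d (S = 40): V_d = e^(−0.01)·[0.7002·0.0000 + 0.2998·0.0000] = 0.0000
Node 0 (S = 50): V_0 = e^(−0.01)·[0.7002·7.9527 + 0.2998·0.0000] = 5.5128

$5.51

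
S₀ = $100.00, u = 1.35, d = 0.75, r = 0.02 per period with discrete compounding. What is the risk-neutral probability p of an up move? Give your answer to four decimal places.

p = 0.4500

Risk-neutral probability p = (1 + 0.02 − 0.75)/(1.35 − 0.75) = 0.2700/0.6000 = 0.4500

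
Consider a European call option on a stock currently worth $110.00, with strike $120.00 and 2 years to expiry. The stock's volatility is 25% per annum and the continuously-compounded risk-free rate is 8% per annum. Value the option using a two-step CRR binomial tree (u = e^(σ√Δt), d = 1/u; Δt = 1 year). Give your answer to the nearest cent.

CRR parameters: u = e^(σ√Δt) = e^(0.25·√1) = 1.2840, d = 1/u = 0.7788
Per-period rate: rΔt = 0.08·1 = 0.08, so R = e^0.08 = 1.0833
Risk-neutral probability p = (e^0.08 − 0.7788)/(1.2840 − 0.7788) = 0.3045/0.5052 = 0.6027
Terminal stock prices: S_uu = 181.4, S_ud = 110, S_dd = 66.72
Terminal payoffs (S − K): max(61.36, 0) = 61.36, max(-10, 0) = 0, max(-53.28, 0) = 0
Node u (S = 141.2): V_u = e^(−0.08)·[0.6027·61.3593 + 0.3973·0.0000] = 34.1366
Node d (S = 85.67): V_d = e^(−0.08)·[0.6027·0.0000 + 0.3973·0.0000] = 0.0000
Node 0 (S = 110): V_0 = e^(−0.08)·[0.6027·34.1366 + 0.3973·0.0000] = 18.9915

$18.99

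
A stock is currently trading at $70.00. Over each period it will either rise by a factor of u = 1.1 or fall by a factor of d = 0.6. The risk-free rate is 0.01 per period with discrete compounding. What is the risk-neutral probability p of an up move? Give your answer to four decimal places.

Risk-neutral probability p = (1 + 0.01 − 0.6)/(1.1 − 0.6) = 0.4100/0.5000 = 0.8200

p = 0.8200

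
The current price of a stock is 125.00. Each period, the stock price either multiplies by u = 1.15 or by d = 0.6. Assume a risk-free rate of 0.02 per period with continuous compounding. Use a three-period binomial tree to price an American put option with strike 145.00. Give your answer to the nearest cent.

Risk-neutral probability p = (e^0.02 − 0.6)/(1.15 − 0.6) = 0.4202/0.5500 = 0.7640
Terminal stock prices: S_uuu = 190.1, S_uud = 99.19, S_udd = 51.75, S_ddd = 27
Terminal payoffs (K − S): max(-45.11, 0) = 0, max(45.81, 0) = 45.81, max(93.25, 0) = 93.25, max(118, 0) = 118
Node uu (S = 165.3): continuation = e^(−0.02)·[0.7640·0.0000 + 0.2360·45.8125] = 10.5976; exercise value = 0.0000 ≤ continuation, so V_uu = 10.5976
Node ud (S = 86.25): continuation = e^(−0.02)·[0.7640·45.8125 + 0.2360·93.2500] = 55.8788; exercise value = 58.7500 > continuation, so V_ud = 58.7500 (exercise)
Node dd (S = 45): continuation = e^(−0.02)·[0.7640·93.2500 + 0.2360·118.0000] = 97.1288; exercise value = 100.0000 > continuation, so V_dd = 100.0000 (exercise)
Node u (S = 143.8): continuation = e^(−0.02)·[0.7640·10.5976 + 0.2360·58.7500] = 21.5265; exercise value = 1.2500 ≤ continuation, so V_u = 21.5265
Node d (S = 75): continuation = e^(−0.02)·[0.7640·58.7500 + 0.2360·100.0000] = 67.1288; exercise value = 70.0000 > continuation, so V_d = 70.0000 (exercise)
Node 0 (S = 125): continuation = e^(−0.02)·[0.7640·21.5265 + 0.2360·70.0000] = 32.3134; exercise value = 20.0000 ≤ continuation, so V_0 = 32.3134

32.31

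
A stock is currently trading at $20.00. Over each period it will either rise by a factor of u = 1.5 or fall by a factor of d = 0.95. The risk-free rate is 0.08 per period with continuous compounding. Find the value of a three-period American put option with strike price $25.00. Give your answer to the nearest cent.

$5.00

Risk-neutral probability p = (e^0.08 − 0.95)/(1.5 − 0.95) = 0.1333/0.5500 = 0.2423
Terminal stock prices: S_uuu = 67.5, S_uud = 42.75, S_udd = 27.07, S_ddd = 17.15
Terminal payoffs (K − S): max(-42.5, 0) = 0, max(-17.75, 0) = 0, max(-2.075, 0) = 0, max(7.853, 0) = 7.853
Node uu (S = 45): continuation = e^(−0.08)·[0.2423·0.0000 + 0.7577·0.0000] = 0.0000; exercise value = 0.0000 ≤ continuation, so V_uu = 0.0000
Node ud (S = 28.5): continuation = e^(−0.08)·[0.2423·0.0000 + 0.7577·0.0000] = 0.0000; exercise value = 0.0000 ≤ continuation, so V_ud = 0.0000
Node dd (S = 18.05): continuation = e^(−0.08)·[0.2423·0.0000 + 0.7577·7.8525] = 5.4921; exercise value = 6.9500 > continuation, so V_dd = 6.9500 (exercise)
Node u (S = 30): continuation = e^(−0.08)·[0.2423·0.0000 + 0.7577·0.0000] = 0.0000; exercise value = 0.0000 ≤ continuation, so V_u = 0.0000
Node d (S = 19): continuation = e^(−0.08)·[0.2423·0.0000 + 0.7577·6.9500] = 4.8609; exercise value = 6.0000 > continuation, so V_d = 6.0000 (exercise)
Node 0 (S = 20): continuation = e^(−0.08)·[0.2423·0.0000 + 0.7577·6.0000] = 4.1964; exercise value = 5.0000 > continuation, so V_0 = 5.0000 (exercise)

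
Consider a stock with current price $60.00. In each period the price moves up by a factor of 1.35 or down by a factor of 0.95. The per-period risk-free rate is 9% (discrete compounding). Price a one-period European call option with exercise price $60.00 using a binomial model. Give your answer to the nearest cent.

$6.74

Risk-neutral probability p = (1 + 0.09 − 0.95)/(1.35 − 0.95) = 0.1400/0.4000 = 0.3500
Terminal stock prices: S_u = 81, S_d = 57
Terminal payoffs (S − K): max(21, 0) = 21, max(-3, 0) = 0
Node 0 (S = 60): V_0 = 1/1.09·[0.3500·21.0000 + 0.6500·0.0000] = 6.7431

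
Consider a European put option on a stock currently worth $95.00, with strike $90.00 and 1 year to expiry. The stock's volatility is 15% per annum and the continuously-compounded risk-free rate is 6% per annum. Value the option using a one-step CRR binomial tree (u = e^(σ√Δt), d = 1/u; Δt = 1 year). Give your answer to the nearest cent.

CRR parameters: u = e^(σ√Δt) = e^(0.15·√1) = 1.1618, d = 1/u = 0.8607
Per-period rate: rΔt = 0.06·1 = 0.06, so R = e^0.06 = 1.0618
Risk-neutral probability p = (e^0.06 − 0.8607)/(1.1618 − 0.8607) = 0.2011/0.3011 = 0.6679
Terminal stock prices: S_u = 110.4, S_d = 81.77
Terminal payoffs (K − S): max(-20.37, 0) = 0, max(8.233, 0) = 8.233
Node 0 (S = 95): V_0 = e^(−0.06)·[0.6679·0.0000 + 0.3321·8.2327] = 2.5747

$2.57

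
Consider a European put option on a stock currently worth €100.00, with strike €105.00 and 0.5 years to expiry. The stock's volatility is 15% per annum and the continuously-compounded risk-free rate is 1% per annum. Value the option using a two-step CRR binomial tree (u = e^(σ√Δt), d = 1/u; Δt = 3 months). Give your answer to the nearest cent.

CRR parameters: u = e^(σ√Δt) = e^(0.15·√0.25) = 1.0779, d = 1/u = 0.9277
Per-period rate: rΔt = 0.01·0.25 = 0.0025, so R = e^0.0025 = 1.0025
Risk-neutral probability p = (e^0.0025 − 0.9277)/(1.0779 − 0.9277) = 0.0748/0.1501 = 0.4979
Terminal stock prices: S_uu = 116.2, S_ud = 100, S_dd = 86.07
Terminal payoffs (K − S): max(-11.18, 0) = 0, max(5, 0) = 5, max(18.93, 0) = 18.93
Node u (S = 107.8): V_u = e^(−0.0025)·[0.4979·0.0000 + 0.5021·5.0000] = 2.5041
Node d (S = 92.77): V_d = e^(−0.0025)·[0.4979·5.0000 + 0.5021·18.9292] = 11.9635
Node 0 (S = 100): V_0 = e^(−0.0025)·[0.4979·2.5041 + 0.5021·11.9635] = 7.2352

€7.24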